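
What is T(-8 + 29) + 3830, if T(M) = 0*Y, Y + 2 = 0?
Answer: 3830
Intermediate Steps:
Y = -2 (Y = -2 + 0 = -2)
T(M) = 0 (T(M) = 0*(-2) = 0)
T(-8 + 29) + 3830 = 0 + 3830 = 3830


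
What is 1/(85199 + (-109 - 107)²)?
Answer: 1/131855 ≈ 7.5841e-6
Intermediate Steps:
1/(85199 + (-109 - 107)²) = 1/(85199 + (-216)²) = 1/(85199 + 46656) = 1/131855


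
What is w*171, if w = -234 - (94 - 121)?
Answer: -35397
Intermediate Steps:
w = -207 (w = -234 - 1*(-27) = -234 + 27 = -207)
w*171 = -207*171 = -35397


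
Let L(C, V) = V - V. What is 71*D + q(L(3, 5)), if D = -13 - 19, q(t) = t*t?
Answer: -2272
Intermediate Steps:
L(C, V) = 0
q(t) = t**2
D = -32
71*D + q(L(3, 5)) = 71*(-32) + 0**2 = -2272 + 0 = -2272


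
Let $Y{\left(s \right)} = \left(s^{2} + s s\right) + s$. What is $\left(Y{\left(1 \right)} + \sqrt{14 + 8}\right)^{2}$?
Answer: $\left(3 + \sqrt{22}\right)^{2} \approx 59.143$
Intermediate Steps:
$Y{\left(s \right)} = s + 2 s^{2}$ ($Y{\left(s \right)} = \left(s^{2} + s^{2}\right) + s = 2 s^{2} + s = s + 2 s^{2}$)
$\left(Y{\left(1 \right)} + \sqrt{14 + 8}\right)^{2} = \left(1 \left(1 + 2 \cdot 1\right) + \sqrt{14 + 8}\right)^{2} = \left(1 \left(1 + 2\right) + \sqrt{22}\right)^{2} = \left(1 \cdot 3 + \sqrt{22}\right)^{2} = \left(3 + \sqrt{22}\right)^{2}$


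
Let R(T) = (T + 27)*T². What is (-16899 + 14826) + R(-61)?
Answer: -128587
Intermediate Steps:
R(T) = T²*(27 + T) (R(T) = (27 + T)*T² = T²*(27 + T))
(-16899 + 14826) + R(-61) = (-16899 + 14826) + (-61)²*(27 - 61) = -2073 + 3721*(-34) = -2073 - 126514 = -128587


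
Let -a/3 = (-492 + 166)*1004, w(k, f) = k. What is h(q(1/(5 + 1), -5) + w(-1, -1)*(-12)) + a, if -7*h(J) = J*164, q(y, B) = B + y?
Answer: 20616626/21 ≈ 9.8174e+5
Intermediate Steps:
a = 981912 (a = -3*(-492 + 166)*1004 = -(-978)*1004 = -3*(-327304) = 981912)
h(J) = -164*J/7 (h(J) = -J*164/7 = -164*J/7)
h(q(1/(5 + 1), -5) + w(-1, -1)*(-12)) + a = -164*((-5 + 1/(5 + 1)) - 1*(-12))/7 + 981912 = -164*((-5 + 1/6) + 12)/7 + 981912 = -164*(-29/6 + 12)/7 + 981912 = -164/7*43/6 + 981912 = -3526/21 + 981912 = 20616626/21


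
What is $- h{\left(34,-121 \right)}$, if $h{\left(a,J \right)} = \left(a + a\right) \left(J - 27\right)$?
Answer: $10064$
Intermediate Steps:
$h{\left(a,J \right)} = 2 a \left(-27 + J\right)$
$- h{\left(34,-121 \right)} = - 2 \cdot 34 \left(-27 - 121\right) = - 2 \cdot 34 \left(-148\right) = \left(-1\right) \left(-10064\right) = 10064$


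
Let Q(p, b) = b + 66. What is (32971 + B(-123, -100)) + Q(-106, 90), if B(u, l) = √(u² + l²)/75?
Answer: 33127 + √25129/75 ≈ 33129.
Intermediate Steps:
Q(p, b) = 66 + b
B(u, l) = √(l² + u²)/75 (B(u, l) = √(l² + u²)*(1/75) = √(l² + u²)/75)
(32971 + B(-123, -100)) + Q(-106, 90) = (32971 + √((-100)² + (-123)²)/75) + (66 + 90) = (32971 + √(10000 + 15129)/75) + 156 = (32971 + √25129/75) + 156 = 33127 + √25129/75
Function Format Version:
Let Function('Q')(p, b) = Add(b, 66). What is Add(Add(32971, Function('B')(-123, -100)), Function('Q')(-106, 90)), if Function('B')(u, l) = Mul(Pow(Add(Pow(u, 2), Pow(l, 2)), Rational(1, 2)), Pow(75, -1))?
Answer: Add(33127, Mul(Rational(1, 75), Pow(25129, Rational(1, 2)))) ≈ 33129.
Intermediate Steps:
Function('Q')(p, b) = Add(66, b)
Function('B')(u, l) = Mul(Rational(1, 75), Pow(Add(Pow(l, 2), Pow(u, 2)), Rational(1, 2))) (Function('B')(u, l) = Mul(Pow(Add(Pow(l, 2), Pow(u, 2)), Rational(1, 2)), Rational(1, 75)) = Mul(Rational(1, 75), Pow(Add(Pow(l, 2), Pow(u, 2)), Rational(1, 2))))
Add(Add(32971, Function('B')(-123, -100)), Function('Q')(-106, 90)) = Add(Add(32971, Mul(Rational(1, 75), Pow(Add(Pow(-100, 2), Pow(-123, 2)), Rational(1, 2)))), Add(66, 90)) = Add(Add(32971, Mul(Rational(1, 75), Pow(Add(10000, 15129), Rational(1, 2)))), 156) = Add(Add(32971, Mul(Rational(1, 75), Pow(25129, Rational(1, 2)))), 156) = Add(33127, Mul(Rational(1, 75), Pow(25129, Rational(1, 2))))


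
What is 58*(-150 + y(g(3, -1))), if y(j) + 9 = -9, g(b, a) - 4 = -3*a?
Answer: -9744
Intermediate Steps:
g(b, a) = 4 - 3*a
y(j) = -18 (y(j) = -9 - 9 = -18)
58*(-150 + y(g(3, -1))) = 58*(-150 - 18) = 58*(-168) = -9744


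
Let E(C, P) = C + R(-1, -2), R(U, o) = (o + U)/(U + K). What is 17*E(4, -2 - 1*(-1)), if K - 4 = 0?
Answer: 51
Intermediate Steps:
K = 4 (K = 4 + 0 = 4)
R(U, o) = (U + o)/(4 + U) (R(U, o) = (o + U)/(U + 4) = (U + o)/(4 + U))
E(C, P) = -1 + C (E(C, P) = C + (-1 - 2)/(4 - 1) = C - 3/3 = C + (1/3)*(-3) = C - 1 = -1 + C)
17*E(4, -2 - 1*(-1)) = 17*(-1 + 4) = 17*3 = 51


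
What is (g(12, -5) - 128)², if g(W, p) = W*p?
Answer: 35344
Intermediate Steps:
(g(12, -5) - 128)² = (12*(-5) - 128)² = (-60 - 128)² = (-188)² = 35344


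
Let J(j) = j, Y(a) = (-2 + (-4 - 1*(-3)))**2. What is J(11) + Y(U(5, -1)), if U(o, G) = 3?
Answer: 20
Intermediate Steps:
Y(a) = 9 (Y(a) = (-2 + (-4 + 3))**2 = (-2 - 1)**2 = (-3)**2 = 9)
J(11) + Y(U(5, -1)) = 11 + 9 = 20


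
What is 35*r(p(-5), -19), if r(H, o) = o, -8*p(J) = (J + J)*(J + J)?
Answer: -665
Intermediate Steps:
p(J) = -J²/2 (p(J) = -(J + J)*(J + J)/8 = -2*J*2*J/8 = -J²/2)
35*r(p(-5), -19) = 35*(-19) = -665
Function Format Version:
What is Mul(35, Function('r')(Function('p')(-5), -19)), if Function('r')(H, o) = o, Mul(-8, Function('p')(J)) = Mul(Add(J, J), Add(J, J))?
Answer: -665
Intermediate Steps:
Function('p')(J) = Mul(Rational(-1, 2), Pow(J, 2)) (Function('p')(J) = Mul(Rational(-1, 8), Mul(Add(J, J), Add(J, J))) = Mul(Rational(-1, 8), Mul(Mul(2, J), Mul(2, J))) = Mul(Rational(-1, 8), Mul(4, Pow(J, 2))) = Mul(Rational(-1, 2), Pow(J, 2)))
Mul(35, Function('r')(Function('p')(-5), -19)) = Mul(35, -19) = -665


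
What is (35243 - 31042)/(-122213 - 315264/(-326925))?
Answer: -457803975/13318056587 ≈ -0.034375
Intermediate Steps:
(35243 - 31042)/(-122213 - 315264/(-326925)) = 4201/(-122213 - 315264*(-1/326925)) = 4201/(-122213 + 105088/108975) = 4201/(-13318056587/108975) = 4201*(-108975/13318056587) = -457803975/13318056587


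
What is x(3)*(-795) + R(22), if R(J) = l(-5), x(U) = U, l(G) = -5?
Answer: -2390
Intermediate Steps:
R(J) = -5
x(3)*(-795) + R(22) = 3*(-795) - 5 = -2385 - 5 = -2390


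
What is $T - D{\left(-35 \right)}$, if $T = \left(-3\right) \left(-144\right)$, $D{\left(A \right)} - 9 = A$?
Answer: $458$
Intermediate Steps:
$D{\left(A \right)} = 9 + A$
$T = 432$
$T - D{\left(-35 \right)} = 432 - \left(9 - 35\right) = 432 - -26 = 432 + 26 = 458$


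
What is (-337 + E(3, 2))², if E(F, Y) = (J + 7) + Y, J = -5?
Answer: 110889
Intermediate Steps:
E(F, Y) = 2 + Y (E(F, Y) = (-5 + 7) + Y = 2 + Y)
(-337 + E(3, 2))² = (-337 + (2 + 2))² = (-337 + 4)² = (-333)² = 110889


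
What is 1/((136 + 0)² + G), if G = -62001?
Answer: -1/43505 ≈ -2.2986e-5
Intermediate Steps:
1/((136 + 0)² + G) = 1/((136 + 0)² - 62001) = 1/(136² - 62001) = 1/(18496 - 62001) = 1/(-43505) = -1/43505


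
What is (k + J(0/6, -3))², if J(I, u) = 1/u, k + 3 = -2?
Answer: 256/9 ≈ 28.444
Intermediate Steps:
k = -5 (k = -3 - 2 = -5)
(k + J(0/6, -3))² = (-5 + 1/(-3))² = (-5 - ⅓)² = (-16/3)² = 256/9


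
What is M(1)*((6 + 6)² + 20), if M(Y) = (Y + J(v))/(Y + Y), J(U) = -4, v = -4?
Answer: -246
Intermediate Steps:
M(Y) = (-4 + Y)/(2*Y) (M(Y) = (Y - 4)/(Y + Y) = (-4 + Y)/((2*Y)) = (-4 + Y)*(1/(2*Y)) = (-4 + Y)/(2*Y))
M(1)*((6 + 6)² + 20) = ((½)*(-4 + 1)/1)*((6 + 6)² + 20) = ((½)*1*(-3))*(12² + 20) = -3*(144 + 20)/2 = -3/2*164 = -246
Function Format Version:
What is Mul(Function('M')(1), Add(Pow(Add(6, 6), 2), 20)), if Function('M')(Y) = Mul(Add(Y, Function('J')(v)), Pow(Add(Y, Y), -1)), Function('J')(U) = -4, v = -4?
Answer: -246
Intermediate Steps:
Function('M')(Y) = Mul(Rational(1, 2), Pow(Y, -1), Add(-4, Y)) (Function('M')(Y) = Mul(Add(Y, -4), Pow(Add(Y, Y), -1)) = Mul(Add(-4, Y), Pow(Mul(2, Y), -1)) = Mul(Add(-4, Y), Mul(Rational(1, 2), Pow(Y, -1))) = Mul(Rational(1, 2), Pow(Y, -1), Add(-4, Y)))
Mul(Function('M')(1), Add(Pow(Add(6, 6), 2), 20)) = Mul(Mul(Rational(1, 2), Pow(1, -1), Add(-4, 1)), Add(Pow(Add(6, 6), 2), 20)) = Mul(Mul(Rational(1, 2), 1, -3), Add(Pow(12, 2), 20)) = Mul(Rational(-3, 2), Add(144, 20)) = Mul(Rational(-3, 2), 164) = -246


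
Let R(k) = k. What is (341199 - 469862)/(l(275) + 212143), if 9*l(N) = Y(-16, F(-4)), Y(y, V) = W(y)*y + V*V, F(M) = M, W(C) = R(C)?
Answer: -1157967/1909559 ≈ -0.60641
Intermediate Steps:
W(C) = C
Y(y, V) = V² + y² (Y(y, V) = y*y + V*V = y² + V² = V² + y²)
l(N) = 272/9 (l(N) = ((-4)² + (-16)²)/9 = (16 + 256)/9 = (⅑)*272 = 272/9)
(341199 - 469862)/(l(275) + 212143) = (341199 - 469862)/(272/9 + 212143) = -128663/1909559/9 = -128663*9/1909559 = -1157967/1909559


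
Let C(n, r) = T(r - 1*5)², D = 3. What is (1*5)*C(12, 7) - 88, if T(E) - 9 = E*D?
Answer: 1037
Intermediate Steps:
T(E) = 9 + 3*E (T(E) = 9 + E*3 = 9 + 3*E)
C(n, r) = (-6 + 3*r)² (C(n, r) = (9 + 3*(r - 1*5))² = (9 + 3*(r - 5))² = (9 + 3*(-5 + r))² = (9 + (-15 + 3*r))² = (-6 + 3*r)²)
(1*5)*C(12, 7) - 88 = (1*5)*(9*(-2 + 7)²) - 88 = 5*(9*5²) - 88 = 5*(9*25) - 88 = 5*225 - 88 = 1125 - 88 = 1037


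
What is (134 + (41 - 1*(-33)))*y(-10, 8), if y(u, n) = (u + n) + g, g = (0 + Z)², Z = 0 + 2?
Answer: 416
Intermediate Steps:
Z = 2
g = 4 (g = (0 + 2)² = 2² = 4)
y(u, n) = 4 + n + u (y(u, n) = (u + n) + 4 = (n + u) + 4 = 4 + n + u)
(134 + (41 - 1*(-33)))*y(-10, 8) = (134 + (41 - 1*(-33)))*(4 + 8 - 10) = (134 + (41 + 33))*2 = (134 + 74)*2 = 208*2 = 416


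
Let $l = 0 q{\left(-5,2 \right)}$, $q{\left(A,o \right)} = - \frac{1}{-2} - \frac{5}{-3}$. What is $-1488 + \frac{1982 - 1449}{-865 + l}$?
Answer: $- \frac{1287653}{865} \approx -1488.6$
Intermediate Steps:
$q{\left(A,o \right)} = \frac{13}{6}$ ($q{\left(A,o \right)} = \left(-1\right) \left(- \frac{1}{2}\right) - - \frac{5}{3} = \frac{1}{2} + \frac{5}{3} = \frac{13}{6}$)
$l = 0$ ($l = 0 \cdot \frac{13}{6} = 0$)
$-1488 + \frac{1982 - 1449}{-865 + l} = -1488 + \frac{1982 - 1449}{-865 + 0} = -1488 + \frac{533}{-865} = -1488 + 533 \left(- \frac{1}{865}\right) = -1488 - \frac{533}{865} = - \frac{1287653}{865}$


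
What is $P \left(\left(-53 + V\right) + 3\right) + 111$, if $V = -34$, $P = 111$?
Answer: $-9213$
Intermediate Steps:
$P \left(\left(-53 + V\right) + 3\right) + 111 = 111 \left(\left(-53 - 34\right) + 3\right) + 111 = 111 \left(-87 + 3\right) + 111 = 111 \left(-84\right) + 111 = -9324 + 111 = -9213$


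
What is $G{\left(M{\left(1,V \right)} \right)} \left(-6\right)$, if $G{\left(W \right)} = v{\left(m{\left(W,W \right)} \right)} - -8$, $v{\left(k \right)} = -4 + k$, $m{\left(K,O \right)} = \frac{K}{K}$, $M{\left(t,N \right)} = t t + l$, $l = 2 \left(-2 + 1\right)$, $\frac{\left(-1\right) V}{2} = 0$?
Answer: $-30$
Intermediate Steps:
$V = 0$ ($V = \left(-2\right) 0 = 0$)
$l = -2$ ($l = 2 \left(-1\right) = -2$)
$M{\left(t,N \right)} = -2 + t^{2}$ ($M{\left(t,N \right)} = t t - 2 = t^{2} - 2 = -2 + t^{2}$)
$m{\left(K,O \right)} = 1$
$G{\left(W \right)} = 5$ ($G{\left(W \right)} = \left(-4 + 1\right) - -8 = -3 + 8 = 5$)
$G{\left(M{\left(1,V \right)} \right)} \left(-6\right) = 5 \left(-6\right) = -30$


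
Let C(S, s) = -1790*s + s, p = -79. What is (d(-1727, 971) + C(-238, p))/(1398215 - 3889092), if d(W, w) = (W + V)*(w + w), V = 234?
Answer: 2758075/2490877 ≈ 1.1073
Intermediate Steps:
d(W, w) = 2*w*(234 + W) (d(W, w) = (W + 234)*(w + w) = (234 + W)*(2*w) = 2*w*(234 + W))
C(S, s) = -1789*s
(d(-1727, 971) + C(-238, p))/(1398215 - 3889092) = (2*971*(234 - 1727) - 1789*(-79))/(1398215 - 3889092) = (2*971*(-1493) + 141331)/(-2490877) = (-2899406 + 141331)*(-1/2490877) = -2758075*(-1/2490877) = 2758075/2490877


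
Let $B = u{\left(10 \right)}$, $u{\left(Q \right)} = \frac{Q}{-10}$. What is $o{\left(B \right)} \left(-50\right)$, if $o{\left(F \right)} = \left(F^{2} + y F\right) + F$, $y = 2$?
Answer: $100$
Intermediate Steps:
$u{\left(Q \right)} = - \frac{Q}{10}$ ($u{\left(Q \right)} = Q \left(- \frac{1}{10}\right) = - \frac{Q}{10}$)
$B = -1$ ($B = \left(- \frac{1}{10}\right) 10 = -1$)
$o{\left(F \right)} = F^{2} + 3 F$ ($o{\left(F \right)} = \left(F^{2} + 2 F\right) + F = F^{2} + 3 F$)
$o{\left(B \right)} \left(-50\right) = - (3 - 1) \left(-50\right) = \left(-1\right) 2 \left(-50\right) = \left(-2\right) \left(-50\right) = 100$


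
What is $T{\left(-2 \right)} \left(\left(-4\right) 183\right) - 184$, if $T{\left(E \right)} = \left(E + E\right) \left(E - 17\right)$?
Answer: $-55816$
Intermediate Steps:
$T{\left(E \right)} = 2 E \left(-17 + E\right)$
$T{\left(-2 \right)} \left(\left(-4\right) 183\right) - 184 = 2 \left(-2\right) \left(-17 - 2\right) \left(\left(-4\right) 183\right) - 184 = 2 \left(-2\right) \left(-19\right) \left(-732\right) - 184 = 76 \left(-732\right) - 184 = -55632 - 184 = -55816$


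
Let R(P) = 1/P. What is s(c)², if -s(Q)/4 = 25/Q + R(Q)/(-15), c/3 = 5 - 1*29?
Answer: 34969/18225 ≈ 1.9187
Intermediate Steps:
c = -72 (c = 3*(5 - 1*29) = 3*(5 - 29) = 3*(-24) = -72)
s(Q) = -1496/(15*Q) (s(Q) = -4*(25/Q + 1/(Q*(-15))) = -4*(25/Q - 1/15/Q) = -4*(25/Q - 1/(15*Q)) = -1496/(15*Q))
s(c)² = (-1496/15/(-72))² = (-1496/15*(-1/72))² = (187/135)² = 34969/18225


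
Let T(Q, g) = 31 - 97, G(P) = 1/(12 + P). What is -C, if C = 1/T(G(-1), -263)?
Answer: 1/66 ≈ 0.015152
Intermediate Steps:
T(Q, g) = -66
C = -1/66 (C = 1/(-66) = -1/66 ≈ -0.015152)
-C = -1*(-1/66) = 1/66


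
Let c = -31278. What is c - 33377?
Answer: -64655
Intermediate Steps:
c - 33377 = -31278 - 33377 = -64655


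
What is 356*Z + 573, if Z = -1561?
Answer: -555143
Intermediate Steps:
356*Z + 573 = 356*(-1561) + 573 = -555716 + 573 = -555143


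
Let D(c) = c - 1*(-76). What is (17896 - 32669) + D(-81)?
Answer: -14778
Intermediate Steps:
D(c) = 76 + c (D(c) = c + 76 = 76 + c)
(17896 - 32669) + D(-81) = (17896 - 32669) + (76 - 81) = -14773 - 5 = -14778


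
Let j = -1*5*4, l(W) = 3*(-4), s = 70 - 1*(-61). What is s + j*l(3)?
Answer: 371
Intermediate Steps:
s = 131 (s = 70 + 61 = 131)
l(W) = -12
j = -20 (j = -5*4 = -20)
s + j*l(3) = 131 - 20*(-12) = 131 + 240 = 371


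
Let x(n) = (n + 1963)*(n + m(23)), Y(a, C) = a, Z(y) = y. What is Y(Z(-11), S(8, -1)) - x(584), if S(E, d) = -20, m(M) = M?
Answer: -1546040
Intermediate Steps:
x(n) = (23 + n)*(1963 + n) (x(n) = (n + 1963)*(n + 23) = (1963 + n)*(23 + n) = (23 + n)*(1963 + n))
Y(Z(-11), S(8, -1)) - x(584) = -11 - (45149 + 584² + 1986*584) = -11 - (45149 + 341056 + 1159824) = -11 - 1*1546029 = -11 - 1546029 = -1546040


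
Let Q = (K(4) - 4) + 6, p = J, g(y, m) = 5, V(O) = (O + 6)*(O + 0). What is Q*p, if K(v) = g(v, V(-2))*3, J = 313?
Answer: 5321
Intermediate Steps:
V(O) = O*(6 + O) (V(O) = (6 + O)*O = O*(6 + O))
K(v) = 15 (K(v) = 5*3 = 15)
p = 313
Q = 17 (Q = (15 - 4) + 6 = 11 + 6 = 17)
Q*p = 17*313 = 5321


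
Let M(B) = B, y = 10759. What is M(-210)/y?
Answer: -30/1537 ≈ -0.019519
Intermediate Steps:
M(-210)/y = -210/10759 = -210*1/10759 = -30/1537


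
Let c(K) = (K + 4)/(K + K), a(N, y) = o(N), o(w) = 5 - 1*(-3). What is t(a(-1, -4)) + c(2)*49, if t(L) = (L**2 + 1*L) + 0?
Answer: 291/2 ≈ 145.50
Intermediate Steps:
o(w) = 8 (o(w) = 5 + 3 = 8)
a(N, y) = 8
c(K) = (4 + K)/(2*K) (c(K) = (4 + K)/((2*K)) = (4 + K)*(1/(2*K)) = (4 + K)/(2*K))
t(L) = L + L**2 (t(L) = (L**2 + L) + 0 = (L + L**2) + 0 = L + L**2)
t(a(-1, -4)) + c(2)*49 = 8*(1 + 8) + ((1/2)*(4 + 2)/2)*49 = 8*9 + ((1/2)*(1/2)*6)*49 = 72 + (3/2)*49 = 72 + 147/2 = 291/2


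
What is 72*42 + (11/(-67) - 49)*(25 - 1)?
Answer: 123552/67 ≈ 1844.1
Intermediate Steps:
72*42 + (11/(-67) - 49)*(25 - 1) = 3024 + (11*(-1/67) - 49)*24 = 3024 + (-11/67 - 49)*24 = 3024 - 3294/67*24 = 3024 - 79056/67 = 123552/67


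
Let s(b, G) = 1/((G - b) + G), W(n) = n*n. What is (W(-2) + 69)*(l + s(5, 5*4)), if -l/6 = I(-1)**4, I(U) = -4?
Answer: -3924407/35 ≈ -1.1213e+5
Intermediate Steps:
W(n) = n**2
s(b, G) = 1/(-b + 2*G)
l = -1536 (l = -6*(-4)**4 = -6*256 = -1536)
(W(-2) + 69)*(l + s(5, 5*4)) = ((-2)**2 + 69)*(-1536 + 1/(-1*5 + 2*(5*4))) = (4 + 69)*(-1536 + 1/(-5 + 2*20)) = 73*(-1536 + 1/(-5 + 40)) = 73*(-1536 + 1/35) = 73*(-53759/35) = -3924407/35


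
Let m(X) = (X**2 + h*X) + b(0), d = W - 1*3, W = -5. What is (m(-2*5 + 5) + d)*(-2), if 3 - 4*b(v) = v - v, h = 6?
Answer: 49/2 ≈ 24.500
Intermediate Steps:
b(v) = 3/4 (b(v) = 3/4 - (v - v)/4 = 3/4 - 1/4*0 = 3/4 + 0 = 3/4)
d = -8 (d = -5 - 1*3 = -5 - 3 = -8)
m(X) = 3/4 + X**2 + 6*X (m(X) = (X**2 + 6*X) + 3/4 = 3/4 + X**2 + 6*X)
(m(-2*5 + 5) + d)*(-2) = ((3/4 + (-2*5 + 5)**2 + 6*(-2*5 + 5)) - 8)*(-2) = ((3/4 + (-10 + 5)**2 + 6*(-10 + 5)) - 8)*(-2) = ((3/4 + (-5)**2 + 6*(-5)) - 8)*(-2) = ((3/4 + 25 - 30) - 8)*(-2) = (-17/4 - 8)*(-2) = -49/4*(-2) = 49/2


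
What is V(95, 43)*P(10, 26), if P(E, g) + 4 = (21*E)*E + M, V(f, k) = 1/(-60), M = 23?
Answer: -2119/60 ≈ -35.317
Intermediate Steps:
V(f, k) = -1/60
P(E, g) = 19 + 21*E**2 (P(E, g) = -4 + ((21*E)*E + 23) = -4 + (21*E**2 + 23) = -4 + (23 + 21*E**2) = 19 + 21*E**2)
V(95, 43)*P(10, 26) = -(19 + 21*10**2)/60 = -(19 + 21*100)/60 = -(19 + 2100)/60 = -1/60*2119 = -2119/60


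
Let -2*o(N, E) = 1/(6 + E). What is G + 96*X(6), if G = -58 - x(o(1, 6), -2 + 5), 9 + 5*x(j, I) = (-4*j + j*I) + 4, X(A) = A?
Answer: 62279/120 ≈ 518.99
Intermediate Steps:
o(N, E) = -1/(2*(6 + E))
x(j, I) = -1 - 4*j/5 + I*j/5 (x(j, I) = -9/5 + ((-4*j + j*I) + 4)/5 = -9/5 + ((-4*j + I*j) + 4)/5 = -9/5 + (4 - 4*j + I*j)/5 = -9/5 + (⅘ - 4*j/5 + I*j/5) = -1 - 4*j/5 + I*j/5)
G = -6841/120 (G = -58 - (-1 - (-4)/(5*(12 + 2*6)) + (-2 + 5)*(-1/(12 + 2*6))/5) = -58 - (-1 - (-4)/(5*(12 + 12)) + (⅕)*3*(-1/(12 + 12))) = -58 - (-1 - (-4)/(5*24) + (⅕)*3*(-1/24)) = -58 - (-1 - (-4)/(5*24) + (⅕)*3*(-1*1/24)) = -58 - (-1 - ⅘*(-1/24) + (⅕)*3*(-1/24)) = -58 - (-1 + 1/30 - 1/40) = -58 - 1*(-119/120) = -58 + 119/120 = -6841/120 ≈ -57.008)
G + 96*X(6) = -6841/120 + 96*6 = -6841/120 + 576 = 62279/120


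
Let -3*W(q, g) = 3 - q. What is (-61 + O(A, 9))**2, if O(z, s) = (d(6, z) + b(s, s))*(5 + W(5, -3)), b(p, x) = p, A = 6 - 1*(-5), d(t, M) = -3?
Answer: 729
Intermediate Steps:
W(q, g) = -1 + q/3 (W(q, g) = -(3 - q)/3 = -1 + q/3)
A = 11 (A = 6 + 5 = 11)
O(z, s) = -17 + 17*s/3 (O(z, s) = (-3 + s)*(5 + (-1 + (1/3)*5)) = (-3 + s)*(5 + (-1 + 5/3)) = (-3 + s)*(5 + 2/3) = (-3 + s)*(17/3) = -17 + 17*s/3)
(-61 + O(A, 9))**2 = (-61 + (-17 + (17/3)*9))**2 = (-61 + (-17 + 51))**2 = (-61 + 34)**2 = (-27)**2 = 729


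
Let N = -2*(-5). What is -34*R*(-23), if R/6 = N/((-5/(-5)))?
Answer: 46920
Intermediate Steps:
N = 10
R = 60 (R = 6*(10/((-5/(-5)))) = 6*(10/((-5*(-⅕)))) = 6*(10/1) = 6*(10*1) = 6*10 = 60)
-34*R*(-23) = -34*60*(-23) = -2040*(-23) = 46920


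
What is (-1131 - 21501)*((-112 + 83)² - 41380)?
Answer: 917478648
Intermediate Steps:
(-1131 - 21501)*((-112 + 83)² - 41380) = -22632*((-29)² - 41380) = -22632*(841 - 41380) = -22632*(-40539) = 917478648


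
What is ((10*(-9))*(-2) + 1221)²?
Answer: 1962801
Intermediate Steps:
((10*(-9))*(-2) + 1221)² = (-90*(-2) + 1221)² = (180 + 1221)² = 1401² = 1962801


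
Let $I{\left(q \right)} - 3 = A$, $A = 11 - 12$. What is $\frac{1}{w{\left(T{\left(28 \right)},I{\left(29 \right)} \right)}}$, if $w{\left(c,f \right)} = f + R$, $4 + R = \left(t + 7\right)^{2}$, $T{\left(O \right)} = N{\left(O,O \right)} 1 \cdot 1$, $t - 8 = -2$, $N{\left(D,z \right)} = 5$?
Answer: $\frac{1}{167} \approx 0.005988$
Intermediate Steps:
$t = 6$ ($t = 8 - 2 = 6$)
$T{\left(O \right)} = 5$ ($T{\left(O \right)} = 5 \cdot 1 \cdot 1 = 5 \cdot 1 = 5$)
$R = 165$ ($R = -4 + \left(6 + 7\right)^{2} = -4 + 13^{2} = -4 + 169 = 165$)
$A = -1$
$I{\left(q \right)} = 2$ ($I{\left(q \right)} = 3 - 1 = 2$)
$w{\left(c,f \right)} = 165 + f$ ($w{\left(c,f \right)} = f + 165 = 165 + f$)
$\frac{1}{w{\left(T{\left(28 \right)},I{\left(29 \right)} \right)}} = \frac{1}{165 + 2} = \frac{1}{167}$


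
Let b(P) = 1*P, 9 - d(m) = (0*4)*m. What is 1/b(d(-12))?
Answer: ⅑ ≈ 0.11111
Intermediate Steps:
d(m) = 9 (d(m) = 9 - 0*4*m = 9 - 0*m = 9 - 1*0 = 9 + 0 = 9)
b(P) = P
1/b(d(-12)) = 1/9 = ⅑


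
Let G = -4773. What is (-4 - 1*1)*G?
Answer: 23865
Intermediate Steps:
(-4 - 1*1)*G = (-4 - 1*1)*(-4773) = (-4 - 1)*(-4773) = -5*(-4773) = 23865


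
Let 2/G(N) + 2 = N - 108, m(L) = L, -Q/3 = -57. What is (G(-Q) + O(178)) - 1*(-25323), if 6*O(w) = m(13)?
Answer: 42698219/1686 ≈ 25325.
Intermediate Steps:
Q = 171 (Q = -3*(-57) = 171)
O(w) = 13/6 (O(w) = (1/6)*13 = 13/6)
G(N) = 2/(-110 + N) (G(N) = 2/(-2 + (N - 108)) = 2/(-2 + (-108 + N)) = 2/(-110 + N))
(G(-Q) + O(178)) - 1*(-25323) = (2/(-110 - 1*171) + 13/6) - 1*(-25323) = (2/(-110 - 171) + 13/6) + 25323 = (2/(-281) + 13/6) + 25323 = (2*(-1/281) + 13/6) + 25323 = (-2/281 + 13/6) + 25323 = 3641/1686 + 25323 = 42698219/1686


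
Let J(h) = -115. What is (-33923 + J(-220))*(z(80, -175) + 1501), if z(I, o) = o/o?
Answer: -51125076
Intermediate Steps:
z(I, o) = 1
(-33923 + J(-220))*(z(80, -175) + 1501) = (-33923 - 115)*(1 + 1501) = -34038*1502 = -51125076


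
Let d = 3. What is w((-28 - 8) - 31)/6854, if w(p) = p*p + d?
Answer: 2246/3427 ≈ 0.65538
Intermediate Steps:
w(p) = 3 + p² (w(p) = p*p + 3 = p² + 3 = 3 + p²)
w((-28 - 8) - 31)/6854 = (3 + ((-28 - 8) - 31)²)/6854 = (3 + (-36 - 31)²)*(1/6854) = (3 + (-67)²)*(1/6854) = (3 + 4489)*(1/6854) = 4492*(1/6854) = 2246/3427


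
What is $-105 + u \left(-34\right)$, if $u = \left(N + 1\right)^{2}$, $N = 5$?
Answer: $-1329$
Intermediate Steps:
$u = 36$ ($u = \left(5 + 1\right)^{2} = 6^{2} = 36$)
$-105 + u \left(-34\right) = -105 + 36 \left(-34\right) = -105 - 1224 = -1329$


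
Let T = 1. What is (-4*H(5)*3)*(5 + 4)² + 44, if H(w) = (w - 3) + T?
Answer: -2872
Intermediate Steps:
H(w) = -2 + w (H(w) = (w - 3) + 1 = (-3 + w) + 1 = -2 + w)
(-4*H(5)*3)*(5 + 4)² + 44 = (-4*(-2 + 5)*3)*(5 + 4)² + 44 = (-4*3*3)*9² + 44 = -12*3*81 + 44 = -36*81 + 44 = -2916 + 44 = -2872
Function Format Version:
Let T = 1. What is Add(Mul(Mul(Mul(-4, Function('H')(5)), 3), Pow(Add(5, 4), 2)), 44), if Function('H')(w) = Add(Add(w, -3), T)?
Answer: -2872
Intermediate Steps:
Function('H')(w) = Add(-2, w) (Function('H')(w) = Add(Add(w, -3), 1) = Add(Add(-3, w), 1) = Add(-2, w))
Add(Mul(Mul(Mul(-4, Function('H')(5)), 3), Pow(Add(5, 4), 2)), 44) = Add(Mul(Mul(Mul(-4, Add(-2, 5)), 3), Pow(Add(5, 4), 2)), 44) = Add(Mul(Mul(Mul(-4, 3), 3), Pow(9, 2)), 44) = Add(Mul(Mul(-12, 3), 81), 44) = Add(Mul(-36, 81), 44) = Add(-2916, 44) = -2872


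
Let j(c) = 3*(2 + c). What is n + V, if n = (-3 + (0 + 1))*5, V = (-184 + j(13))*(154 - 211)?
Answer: 7913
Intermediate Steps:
j(c) = 6 + 3*c
V = 7923 (V = (-184 + (6 + 3*13))*(154 - 211) = (-184 + (6 + 39))*(-57) = (-184 + 45)*(-57) = -139*(-57) = 7923)
n = -10 (n = (-3 + 1)*5 = -2*5 = -10)
n + V = -10 + 7923 = 7913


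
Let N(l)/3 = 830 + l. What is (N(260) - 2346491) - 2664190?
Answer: -5007411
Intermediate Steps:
N(l) = 2490 + 3*l (N(l) = 3*(830 + l) = 2490 + 3*l)
(N(260) - 2346491) - 2664190 = ((2490 + 3*260) - 2346491) - 2664190 = ((2490 + 780) - 2346491) - 2664190 = (3270 - 2346491) - 2664190 = -2343221 - 2664190 = -5007411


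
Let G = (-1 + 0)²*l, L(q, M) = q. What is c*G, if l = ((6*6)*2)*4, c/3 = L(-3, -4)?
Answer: -2592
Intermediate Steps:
c = -9 (c = 3*(-3) = -9)
l = 288 (l = (36*2)*4 = 72*4 = 288)
G = 288 (G = (-1 + 0)²*288 = (-1)²*288 = 1*288 = 288)
c*G = -9*288 = -2592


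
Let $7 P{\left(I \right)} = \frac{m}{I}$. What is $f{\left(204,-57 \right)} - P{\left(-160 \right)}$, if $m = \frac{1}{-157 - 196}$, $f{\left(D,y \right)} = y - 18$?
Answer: $- \frac{29652001}{395360} \approx -75.0$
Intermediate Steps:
$f{\left(D,y \right)} = -18 + y$
$m = - \frac{1}{353}$ ($m = \frac{1}{-353} = - \frac{1}{353} \approx -0.0028329$)
$P{\left(I \right)} = - \frac{1}{2471 I}$ ($P{\left(I \right)} = \frac{\left(- \frac{1}{353}\right) \frac{1}{I}}{7} = - \frac{1}{2471 I}$)
$f{\left(204,-57 \right)} - P{\left(-160 \right)} = \left(-18 - 57\right) - - \frac{1}{2471 \left(-160\right)} = -75 - \left(- \frac{1}{2471}\right) \left(- \frac{1}{160}\right) = -75 - \frac{1}{395360} = - \frac{29652001}{395360}$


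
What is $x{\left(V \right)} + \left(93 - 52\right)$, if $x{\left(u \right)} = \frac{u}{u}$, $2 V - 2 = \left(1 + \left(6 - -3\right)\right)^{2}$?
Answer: $42$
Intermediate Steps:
$V = 51$ ($V = 1 + \frac{\left(1 + \left(6 - -3\right)\right)^{2}}{2} = 1 + \frac{\left(1 + \left(6 + 3\right)\right)^{2}}{2} = 1 + \frac{\left(1 + 9\right)^{2}}{2} = 1 + \frac{10^{2}}{2} = 1 + \frac{1}{2} \cdot 100 = 1 + 50 = 51$)
$x{\left(u \right)} = 1$
$x{\left(V \right)} + \left(93 - 52\right) = 1 + \left(93 - 52\right) = 1 + 41 = 42$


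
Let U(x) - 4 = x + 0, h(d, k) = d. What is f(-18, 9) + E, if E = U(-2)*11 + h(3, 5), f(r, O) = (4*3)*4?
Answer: 73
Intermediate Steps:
f(r, O) = 48 (f(r, O) = 12*4 = 48)
U(x) = 4 + x (U(x) = 4 + (x + 0) = 4 + x)
E = 25 (E = (4 - 2)*11 + 3 = 2*11 + 3 = 22 + 3 = 25)
f(-18, 9) + E = 48 + 25 = 73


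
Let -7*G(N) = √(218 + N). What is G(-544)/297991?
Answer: -I*√326/2085937 ≈ -8.6558e-6*I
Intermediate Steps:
G(N) = -√(218 + N)/7
G(-544)/297991 = -√(218 - 544)/7/297991 = -I*√326/7*(1/297991) = -I*√326/2085937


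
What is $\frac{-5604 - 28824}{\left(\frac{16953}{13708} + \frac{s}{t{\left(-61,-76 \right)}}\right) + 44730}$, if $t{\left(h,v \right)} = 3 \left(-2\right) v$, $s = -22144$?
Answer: $- \frac{26900524368}{34913076457} \approx -0.7705$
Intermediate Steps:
$t{\left(h,v \right)} = - 6 v$
$\frac{-5604 - 28824}{\left(\frac{16953}{13708} + \frac{s}{t{\left(-61,-76 \right)}}\right) + 44730} = \frac{-5604 - 28824}{\left(\frac{16953}{13708} - \frac{22144}{\left(-6\right) \left(-76\right)}\right) + 44730} = - \frac{34428}{\left(16953 \cdot \frac{1}{13708} - \frac{22144}{456}\right) + 44730} = - \frac{34428}{\left(\frac{16953}{13708} - \frac{2768}{57}\right) + 44730} = - \frac{34428}{- \frac{36977423}{781356} + 44730} = - \frac{34428}{\frac{34913076457}{781356}} = \left(-34428\right) \frac{781356}{34913076457} = - \frac{26900524368}{34913076457}$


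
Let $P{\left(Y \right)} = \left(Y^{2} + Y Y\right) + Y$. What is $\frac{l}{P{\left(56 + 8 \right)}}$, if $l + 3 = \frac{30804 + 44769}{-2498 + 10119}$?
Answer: $\frac{8785}{10486496} \approx 0.00083774$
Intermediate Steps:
$P{\left(Y \right)} = Y + 2 Y^{2}$ ($P{\left(Y \right)} = \left(Y^{2} + Y^{2}\right) + Y = 2 Y^{2} + Y = Y + 2 Y^{2}$)
$l = \frac{52710}{7621}$ ($l = -3 + \frac{30804 + 44769}{-2498 + 10119} = -3 + \frac{75573}{7621} = \frac{52710}{7621} \approx 6.9164$)
$\frac{l}{P{\left(56 + 8 \right)}} = \frac{52710}{7621 \left(56 + 8\right) \left(1 + 2 \left(56 + 8\right)\right)} = \frac{52710}{7621 \cdot 64 \left(1 + 2 \cdot 64\right)} = \frac{52710}{7621 \cdot 64 \left(1 + 128\right)} = \frac{52710}{7621 \cdot 64 \cdot 129} = \frac{52710}{7621 \cdot 8256} = \frac{52710}{7621} \cdot \frac{1}{8256} = \frac{8785}{10486496}$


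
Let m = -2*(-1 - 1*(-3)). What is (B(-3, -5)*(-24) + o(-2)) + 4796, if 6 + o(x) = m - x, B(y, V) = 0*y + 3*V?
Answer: 5148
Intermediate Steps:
B(y, V) = 3*V (B(y, V) = 0 + 3*V = 3*V)
m = -4 (m = -2*(-1 + 3) = -2*2 = -4)
o(x) = -10 - x (o(x) = -6 + (-4 - x) = -10 - x)
(B(-3, -5)*(-24) + o(-2)) + 4796 = ((3*(-5))*(-24) + (-10 - 1*(-2))) + 4796 = (-15*(-24) + (-10 + 2)) + 4796 = (360 - 8) + 4796 = 352 + 4796 = 5148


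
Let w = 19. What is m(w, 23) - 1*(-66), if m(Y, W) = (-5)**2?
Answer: 91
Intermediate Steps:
m(Y, W) = 25
m(w, 23) - 1*(-66) = 25 - 1*(-66) = 25 + 66 = 91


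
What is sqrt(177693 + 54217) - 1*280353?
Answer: -280353 + sqrt(231910) ≈ -2.7987e+5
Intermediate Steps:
sqrt(177693 + 54217) - 1*280353 = sqrt(231910) - 280353 = -280353 + sqrt(231910)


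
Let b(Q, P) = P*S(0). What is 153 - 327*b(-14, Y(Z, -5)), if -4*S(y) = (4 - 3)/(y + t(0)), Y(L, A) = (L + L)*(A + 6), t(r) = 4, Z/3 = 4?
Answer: 1287/2 ≈ 643.50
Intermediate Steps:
Z = 12 (Z = 3*4 = 12)
Y(L, A) = 2*L*(6 + A) (Y(L, A) = (2*L)*(6 + A) = 2*L*(6 + A))
S(y) = -1/(4*(4 + y)) (S(y) = -(4 - 3)/(4*(y + 4)) = -1/(4*(4 + y)))
b(Q, P) = -P/16 (b(Q, P) = P*(-1/(16 + 4*0)) = P*(-1/(16 + 0)) = P*(-1/16) = -P/16)
153 - 327*b(-14, Y(Z, -5)) = 153 - (-327)*2*12*(6 - 5)/16 = 153 - (-327)*2*12*1/16 = 153 - (-327)*24/16 = 153 - 327*(-3/2) = 153 + 981/2 = 1287/2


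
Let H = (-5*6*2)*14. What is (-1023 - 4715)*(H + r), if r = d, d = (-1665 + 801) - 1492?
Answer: 18338648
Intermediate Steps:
d = -2356 (d = -864 - 1492 = -2356)
r = -2356
H = -840 (H = -30*2*14 = -60*14 = -840)
(-1023 - 4715)*(H + r) = (-1023 - 4715)*(-840 - 2356) = -5738*(-3196) = 18338648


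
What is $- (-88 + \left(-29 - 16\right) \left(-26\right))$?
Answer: $-1082$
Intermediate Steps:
$- (-88 + \left(-29 - 16\right) \left(-26\right)) = - (-88 - -1170) = - (-88 + 1170) = \left(-1\right) 1082 = -1082$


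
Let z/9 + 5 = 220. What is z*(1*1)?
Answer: 1935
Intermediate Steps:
z = 1935 (z = -45 + 9*220 = -45 + 1980 = 1935)
z*(1*1) = 1935*(1*1) = 1935*1 = 1935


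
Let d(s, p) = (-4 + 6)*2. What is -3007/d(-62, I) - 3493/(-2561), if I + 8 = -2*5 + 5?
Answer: -7686955/10244 ≈ -750.39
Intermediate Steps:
I = -13 (I = -8 + (-2*5 + 5) = -8 + (-10 + 5) = -8 - 5 = -13)
d(s, p) = 4 (d(s, p) = 2*2 = 4)
-3007/d(-62, I) - 3493/(-2561) = -3007/4 - 3493/(-2561) = -3007*1/4 - 3493*(-1/2561) = -3007/4 + 3493/2561 = -7686955/10244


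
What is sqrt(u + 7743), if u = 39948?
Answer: 3*sqrt(5299) ≈ 218.38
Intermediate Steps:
sqrt(u + 7743) = sqrt(39948 + 7743) = sqrt(47691) = 3*sqrt(5299)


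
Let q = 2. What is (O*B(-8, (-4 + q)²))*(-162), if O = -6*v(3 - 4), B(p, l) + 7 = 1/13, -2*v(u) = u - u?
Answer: 0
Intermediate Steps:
v(u) = 0 (v(u) = -(u - u)/2 = -½*0 = 0)
B(p, l) = -90/13 (B(p, l) = -7 + 1/13 = -90/13)
O = 0 (O = -6*0 = 0)
(O*B(-8, (-4 + q)²))*(-162) = (0*(-90/13))*(-162) = 0*(-162) = 0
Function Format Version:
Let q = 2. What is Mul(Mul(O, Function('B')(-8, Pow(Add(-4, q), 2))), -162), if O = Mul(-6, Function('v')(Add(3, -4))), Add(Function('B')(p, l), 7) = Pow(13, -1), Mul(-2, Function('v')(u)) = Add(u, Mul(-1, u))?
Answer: 0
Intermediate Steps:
Function('v')(u) = 0 (Function('v')(u) = Mul(Rational(-1, 2), Add(u, Mul(-1, u))) = Mul(Rational(-1, 2), 0) = 0)
Function('B')(p, l) = Rational(-90, 13) (Function('B')(p, l) = Add(-7, Pow(13, -1)) = Add(-7, Rational(1, 13)) = Rational(-90, 13))
O = 0 (O = Mul(-6, 0) = 0)
Mul(Mul(O, Function('B')(-8, Pow(Add(-4, q), 2))), -162) = Mul(Mul(0, Rational(-90, 13)), -162) = Mul(0, -162) = 0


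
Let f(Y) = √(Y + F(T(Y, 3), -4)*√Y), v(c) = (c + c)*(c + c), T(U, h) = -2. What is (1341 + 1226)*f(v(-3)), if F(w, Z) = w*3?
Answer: 0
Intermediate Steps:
F(w, Z) = 3*w
v(c) = 4*c² (v(c) = (2*c)*(2*c) = 4*c²)
f(Y) = √(Y - 6*√Y) (f(Y) = √(Y + (3*(-2))*√Y) = √(Y - 6*√Y))
(1341 + 1226)*f(v(-3)) = (1341 + 1226)*√(4*(-3)² - 6*√(4*(-3)²)) = 2567*√(4*9 - 6*√(4*9)) = 2567*√(36 - 6*√36) = 2567*√(36 - 6*6) = 2567*√(36 - 36) = 2567*√0 = 2567*0 = 0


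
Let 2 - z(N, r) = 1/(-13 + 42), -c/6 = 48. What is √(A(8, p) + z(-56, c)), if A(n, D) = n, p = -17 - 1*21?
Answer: 17*√29/29 ≈ 3.1568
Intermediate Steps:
c = -288 (c = -6*48 = -288)
p = -38 (p = -17 - 21 = -38)
z(N, r) = 57/29 (z(N, r) = 2 - 1/(-13 + 42) = 2 - 1/29 = 57/29)
√(A(8, p) + z(-56, c)) = √(8 + 57/29) = √(289/29) = 17*√29/29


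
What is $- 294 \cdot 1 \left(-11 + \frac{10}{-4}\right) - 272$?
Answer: $3697$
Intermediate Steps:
$- 294 \cdot 1 \left(-11 + \frac{10}{-4}\right) - 272 = - 294 \cdot 1 \left(-11 + 10 \left(- \frac{1}{4}\right)\right) - 272 = - 294 \cdot 1 \left(-11 - \frac{5}{2}\right) - 272 = - 294 \cdot 1 \left(- \frac{27}{2}\right) - 272 = \left(-294\right) \left(- \frac{27}{2}\right) - 272 = 3969 - 272 = 3697$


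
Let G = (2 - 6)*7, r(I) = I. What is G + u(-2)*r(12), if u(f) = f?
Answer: -52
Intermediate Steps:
G = -28 (G = -4*7 = -28)
G + u(-2)*r(12) = -28 - 2*12 = -28 - 24 = -52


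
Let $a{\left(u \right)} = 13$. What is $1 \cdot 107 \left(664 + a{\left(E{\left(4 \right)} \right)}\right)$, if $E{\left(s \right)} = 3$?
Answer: $72439$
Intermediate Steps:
$1 \cdot 107 \left(664 + a{\left(E{\left(4 \right)} \right)}\right) = 1 \cdot 107 \left(664 + 13\right) = 107 \cdot 677 = 72439$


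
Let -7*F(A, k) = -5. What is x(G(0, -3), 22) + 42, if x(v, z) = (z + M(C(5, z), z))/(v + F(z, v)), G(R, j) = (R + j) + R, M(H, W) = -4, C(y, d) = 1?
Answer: 273/8 ≈ 34.125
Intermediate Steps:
F(A, k) = 5/7 (F(A, k) = -1/7*(-5) = 5/7)
G(R, j) = j + 2*R
x(v, z) = (-4 + z)/(5/7 + v) (x(v, z) = (z - 4)/(v + 5/7) = (-4 + z)/(5/7 + v))
x(G(0, -3), 22) + 42 = 7*(-4 + 22)/(5 + 7*(-3 + 2*0)) + 42 = 7*18/(5 + 7*(-3 + 0)) + 42 = 7*18/(5 + 7*(-3)) + 42 = 7*18/(5 - 21) + 42 = 7*18/(-16) + 42 = 7*(-1/16)*18 + 42 = -63/8 + 42 = 273/8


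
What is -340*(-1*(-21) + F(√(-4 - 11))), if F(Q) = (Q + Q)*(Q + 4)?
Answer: 3060 - 2720*I*√15 ≈ 3060.0 - 10535.0*I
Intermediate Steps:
F(Q) = 2*Q*(4 + Q) (F(Q) = (2*Q)*(4 + Q) = 2*Q*(4 + Q))
-340*(-1*(-21) + F(√(-4 - 11))) = -340*(-1*(-21) + 2*√(-4 - 11)*(4 + √(-4 - 11))) = -340*(21 + 2*√(-15)*(4 + √(-15))) = -340*(21 + 2*(I*√15)*(4 + I*√15)) = -340*(21 + 2*I*√15*(4 + I*√15)) = -7140 - 680*I*√15*(4 + I*√15)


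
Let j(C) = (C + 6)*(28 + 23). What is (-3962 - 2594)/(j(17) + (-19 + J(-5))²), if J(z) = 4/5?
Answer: -81950/18803 ≈ -4.3583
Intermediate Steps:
J(z) = ⅘ (J(z) = 4*(⅕) = ⅘)
j(C) = 306 + 51*C (j(C) = (6 + C)*51 = 306 + 51*C)
(-3962 - 2594)/(j(17) + (-19 + J(-5))²) = (-3962 - 2594)/((306 + 51*17) + (-19 + ⅘)²) = -6556/((306 + 867) + (-91/5)²) = -6556/(1173 + 8281/25) = -6556/37606/25 = -6556*25/37606 = -81950/18803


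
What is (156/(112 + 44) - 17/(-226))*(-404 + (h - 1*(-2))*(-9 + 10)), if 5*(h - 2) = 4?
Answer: -242514/565 ≈ -429.23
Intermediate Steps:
h = 14/5 (h = 2 + (1/5)*4 = 2 + 4/5 = 14/5 ≈ 2.8000)
(156/(112 + 44) - 17/(-226))*(-404 + (h - 1*(-2))*(-9 + 10)) = (156/(112 + 44) - 17/(-226))*(-404 + (14/5 - 1*(-2))*(-9 + 10)) = (156/156 - 17*(-1/226))*(-404 + (14/5 + 2)*1) = (156*(1/156) + 17/226)*(-404 + (24/5)*1) = (1 + 17/226)*(-404 + 24/5) = (243/226)*(-1996/5) = -242514/565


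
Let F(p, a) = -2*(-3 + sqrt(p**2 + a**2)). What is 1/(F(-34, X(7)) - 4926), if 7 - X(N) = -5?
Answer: -123/605030 + sqrt(13)/1210060 ≈ -0.00020032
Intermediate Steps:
X(N) = 12 (X(N) = 7 - 1*(-5) = 7 + 5 = 12)
F(p, a) = 6 - 2*sqrt(a**2 + p**2) (F(p, a) = -2*(-3 + sqrt(a**2 + p**2)) = 6 - 2*sqrt(a**2 + p**2))
1/(F(-34, X(7)) - 4926) = 1/((6 - 2*sqrt(12**2 + (-34)**2)) - 4926) = 1/((6 - 2*sqrt(144 + 1156)) - 4926) = 1/((6 - 20*sqrt(13)) - 4926) = 1/(-4920 - 20*sqrt(13))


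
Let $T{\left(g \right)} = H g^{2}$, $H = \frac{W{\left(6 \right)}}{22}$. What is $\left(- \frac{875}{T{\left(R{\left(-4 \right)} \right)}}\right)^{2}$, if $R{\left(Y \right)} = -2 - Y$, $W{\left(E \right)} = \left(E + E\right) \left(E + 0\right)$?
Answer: $\frac{92640625}{20736} \approx 4467.6$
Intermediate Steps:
$W{\left(E \right)} = 2 E^{2}$ ($W{\left(E \right)} = 2 E E = 2 E^{2}$)
$H = \frac{36}{11}$ ($H = \frac{2 \cdot 6^{2}}{22} = 2 \cdot 36 \cdot \frac{1}{22} = 72 \cdot \frac{1}{22} = \frac{36}{11} \approx 3.2727$)
$T{\left(g \right)} = \frac{36 g^{2}}{11}$
$\left(- \frac{875}{T{\left(R{\left(-4 \right)} \right)}}\right)^{2} = \left(- \frac{875}{\frac{36}{11} \left(-2 - -4\right)^{2}}\right)^{2} = \left(- \frac{875}{\frac{36}{11} \left(-2 + 4\right)^{2}}\right)^{2} = \left(- \frac{875}{\frac{36}{11} \cdot 2^{2}}\right)^{2} = \left(- \frac{875}{\frac{36}{11} \cdot 4}\right)^{2} = \left(- \frac{875}{\frac{144}{11}}\right)^{2} = \left(\left(-875\right) \frac{11}{144}\right)^{2} = \left(- \frac{9625}{144}\right)^{2} = \frac{92640625}{20736}$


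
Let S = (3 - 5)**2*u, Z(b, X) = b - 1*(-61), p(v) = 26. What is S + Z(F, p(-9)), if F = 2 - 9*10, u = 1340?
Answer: 5333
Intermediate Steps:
F = -88 (F = 2 - 90 = -88)
Z(b, X) = 61 + b (Z(b, X) = b + 61 = 61 + b)
S = 5360 (S = (3 - 5)**2*1340 = (-2)**2*1340 = 4*1340 = 5360)
S + Z(F, p(-9)) = 5360 + (61 - 88) = 5360 - 27 = 5333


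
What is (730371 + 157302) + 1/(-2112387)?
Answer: 1875108905450/2112387 ≈ 8.8767e+5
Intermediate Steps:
(730371 + 157302) + 1/(-2112387) = 887673 - 1/2112387 = 1875108905450/2112387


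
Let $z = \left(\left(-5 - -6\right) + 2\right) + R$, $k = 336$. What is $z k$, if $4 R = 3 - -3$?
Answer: $1512$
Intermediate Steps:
$R = \frac{3}{2}$ ($R = \frac{3 - -3}{4} = \frac{3 + 3}{4} = \frac{1}{4} \cdot 6 = \frac{3}{2} \approx 1.5$)
$z = \frac{9}{2}$ ($z = \left(\left(-5 - -6\right) + 2\right) + \frac{3}{2} = \left(\left(-5 + 6\right) + 2\right) + \frac{3}{2} = \left(1 + 2\right) + \frac{3}{2} = 3 + \frac{3}{2} = \frac{9}{2} \approx 4.5$)
$z k = \frac{9}{2} \cdot 336 = 1512$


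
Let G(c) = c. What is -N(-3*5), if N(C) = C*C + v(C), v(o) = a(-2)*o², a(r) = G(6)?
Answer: -1575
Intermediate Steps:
a(r) = 6
v(o) = 6*o²
N(C) = 7*C² (N(C) = C*C + 6*C² = C² + 6*C² = 7*C²)
-N(-3*5) = -7*(-3*5)² = -7*(-15)² = -7*225 = -1*1575 = -1575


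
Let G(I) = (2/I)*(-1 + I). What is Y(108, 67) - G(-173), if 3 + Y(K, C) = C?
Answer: 10724/173 ≈ 61.988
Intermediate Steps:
Y(K, C) = -3 + C
G(I) = 2*(-1 + I)/I
Y(108, 67) - G(-173) = (-3 + 67) - (2 - 2/(-173)) = 64 - (2 - 2*(-1/173)) = 64 - (2 + 2/173) = 64 - 1*348/173 = 64 - 348/173 = 10724/173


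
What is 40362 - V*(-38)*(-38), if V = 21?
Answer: 10038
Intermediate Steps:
40362 - V*(-38)*(-38) = 40362 - 21*(-38)*(-38) = 40362 - (-798)*(-38) = 40362 - 1*30324 = 40362 - 30324 = 10038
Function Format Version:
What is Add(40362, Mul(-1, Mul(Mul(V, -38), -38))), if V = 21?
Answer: 10038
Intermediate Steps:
Add(40362, Mul(-1, Mul(Mul(V, -38), -38))) = Add(40362, Mul(-1, Mul(Mul(21, -38), -38))) = Add(40362, Mul(-1, Mul(-798, -38))) = Add(40362, Mul(-1, 30324)) = Add(40362, -30324) = 10038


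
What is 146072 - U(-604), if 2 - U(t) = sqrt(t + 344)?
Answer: 146070 + 2*I*sqrt(65) ≈ 1.4607e+5 + 16.125*I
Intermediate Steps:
U(t) = 2 - sqrt(344 + t) (U(t) = 2 - sqrt(t + 344) = 2 - sqrt(344 + t))
146072 - U(-604) = 146072 - (2 - sqrt(344 - 604)) = 146072 - (2 - sqrt(-260)) = 146072 - (2 - 2*I*sqrt(65)) = 146072 + (-2 + 2*I*sqrt(65)) = 146070 + 2*I*sqrt(65)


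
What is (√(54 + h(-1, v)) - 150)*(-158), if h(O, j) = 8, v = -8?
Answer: 23700 - 158*√62 ≈ 22456.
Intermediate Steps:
(√(54 + h(-1, v)) - 150)*(-158) = (√(54 + 8) - 150)*(-158) = (√62 - 150)*(-158) = (-150 + √62)*(-158) = 23700 - 158*√62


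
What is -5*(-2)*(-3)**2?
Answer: 90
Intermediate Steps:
-5*(-2)*(-3)**2 = 10*9 = 90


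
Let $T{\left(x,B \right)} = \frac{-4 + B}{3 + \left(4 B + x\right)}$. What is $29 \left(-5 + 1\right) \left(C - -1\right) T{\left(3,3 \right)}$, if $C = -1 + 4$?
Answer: $\frac{232}{9} \approx 25.778$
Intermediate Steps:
$C = 3$
$T{\left(x,B \right)} = \frac{-4 + B}{3 + x + 4 B}$ ($T{\left(x,B \right)} = \frac{-4 + B}{3 + \left(x + 4 B\right)} = \frac{-4 + B}{3 + x + 4 B}$)
$29 \left(-5 + 1\right) \left(C - -1\right) T{\left(3,3 \right)} = 29 \left(-5 + 1\right) \left(3 - -1\right) \frac{-4 + 3}{3 + 3 + 4 \cdot 3} = 29 \left(- 4 \left(3 + 1\right)\right) \frac{1}{3 + 3 + 12} \left(-1\right) = 29 \left(\left(-4\right) 4\right) \frac{1}{18} \left(-1\right) = 29 \left(-16\right) \frac{1}{18} \left(-1\right) = \left(-464\right) \left(- \frac{1}{18}\right) = \frac{232}{9}$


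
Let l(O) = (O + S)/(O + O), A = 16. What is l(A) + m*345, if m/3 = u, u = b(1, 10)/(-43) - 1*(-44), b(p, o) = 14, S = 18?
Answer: 31100411/688 ≈ 45204.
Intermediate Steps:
l(O) = (18 + O)/(2*O) (l(O) = (O + 18)/(O + O) = (18 + O)/((2*O)) = (18 + O)*(1/(2*O)) = (18 + O)/(2*O))
u = 1878/43 (u = 14/(-43) - 1*(-44) = 14*(-1/43) + 44 = -14/43 + 44 = 1878/43 ≈ 43.674)
m = 5634/43 (m = 3*(1878/43) = 5634/43 ≈ 131.02)
l(A) + m*345 = (½)*(18 + 16)/16 + (5634/43)*345 = (½)*(1/16)*34 + 1943730/43 = 17/16 + 1943730/43 = 31100411/688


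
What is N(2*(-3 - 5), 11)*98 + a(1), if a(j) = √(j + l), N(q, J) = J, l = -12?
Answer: 1078 + I*√11 ≈ 1078.0 + 3.3166*I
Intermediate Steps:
a(j) = √(-12 + j) (a(j) = √(j - 12) = √(-12 + j))
N(2*(-3 - 5), 11)*98 + a(1) = 11*98 + √(-12 + 1) = 1078 + √(-11) = 1078 + I*√11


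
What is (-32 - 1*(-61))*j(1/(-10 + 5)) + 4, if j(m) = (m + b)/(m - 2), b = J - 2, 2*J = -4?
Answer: 653/11 ≈ 59.364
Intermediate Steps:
J = -2 (J = (1/2)*(-4) = -2)
b = -4 (b = -2 - 2 = -4)
j(m) = (-4 + m)/(-2 + m) (j(m) = (m - 4)/(m - 2) = (-4 + m)/(-2 + m))
(-32 - 1*(-61))*j(1/(-10 + 5)) + 4 = (-32 - 1*(-61))*((-4 + 1/(-10 + 5))/(-2 + 1/(-10 + 5))) + 4 = (-32 + 61)*((-4 + 1/(-5))/(-2 + 1/(-5))) + 4 = 29*((-4 - 1/5)/(-2 - 1/5)) + 4 = 29*(-21/5/(-11/5)) + 4 = 29*(-5/11*(-21/5)) + 4 = 29*(21/11) + 4 = 609/11 + 4 = 653/11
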